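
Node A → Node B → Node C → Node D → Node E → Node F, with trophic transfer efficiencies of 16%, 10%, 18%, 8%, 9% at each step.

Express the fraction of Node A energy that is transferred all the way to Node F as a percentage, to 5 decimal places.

0.00207%

Product of link efficiencies: 0.16 × 0.1 × 0.18 × 0.08 × 0.09 = 0.000020736
As a percentage: 0.000020736 × 100 = 0.00207%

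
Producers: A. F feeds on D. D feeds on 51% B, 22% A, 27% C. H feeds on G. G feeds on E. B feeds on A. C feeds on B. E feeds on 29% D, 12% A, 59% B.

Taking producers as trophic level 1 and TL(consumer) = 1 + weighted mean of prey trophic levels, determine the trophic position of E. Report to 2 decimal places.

3.18

B: 1 + 1 = 2
C: 1 + 2 = 3
D: 1 + (0.51×2 + 0.22×1 + 0.27×3) = 3.05
E: 1 + (0.29×3.05 + 0.12×1 + 0.59×2) = 3.1845
F: 1 + 3.05 = 4.05
G: 1 + 3.1845 = 4.1845
H: 1 + 4.1845 = 5.1845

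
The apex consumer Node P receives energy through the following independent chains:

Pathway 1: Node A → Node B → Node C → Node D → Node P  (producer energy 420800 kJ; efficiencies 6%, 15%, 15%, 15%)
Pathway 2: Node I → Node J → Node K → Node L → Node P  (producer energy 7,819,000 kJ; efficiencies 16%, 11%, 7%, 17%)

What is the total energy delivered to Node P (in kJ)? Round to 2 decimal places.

Pathway 1: 420800 × 0.06 × 0.15 × 0.15 × 0.15 = 85.212 kJ
Pathway 2: 7819000 × 0.16 × 0.11 × 0.07 × 0.17 = 1637.61136 kJ
Total at Node P: 85.212 + 1637.61136 = 1722.82336 kJ

1722.82 kJ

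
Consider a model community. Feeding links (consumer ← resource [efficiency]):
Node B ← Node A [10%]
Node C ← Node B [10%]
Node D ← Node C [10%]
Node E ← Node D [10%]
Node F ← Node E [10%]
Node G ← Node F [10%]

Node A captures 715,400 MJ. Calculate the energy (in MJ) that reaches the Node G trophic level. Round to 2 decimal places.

Node B: 715400 × 0.1 = 71540 MJ
Node C: 71540 × 0.1 = 7154 MJ
Node D: 7154 × 0.1 = 715.4 MJ
Node E: 715.4 × 0.1 = 71.54 MJ
Node F: 71.54 × 0.1 = 7.154 MJ
Node G: 7.154 × 0.1 = 0.7154 MJ

0.72 MJ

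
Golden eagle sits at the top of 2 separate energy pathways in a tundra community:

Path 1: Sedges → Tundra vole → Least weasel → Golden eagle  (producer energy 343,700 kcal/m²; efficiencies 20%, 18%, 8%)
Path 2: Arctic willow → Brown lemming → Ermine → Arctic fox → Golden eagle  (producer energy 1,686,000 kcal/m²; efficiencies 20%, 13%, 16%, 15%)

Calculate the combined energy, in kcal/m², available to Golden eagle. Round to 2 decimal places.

2041.92 kcal/m²

Path 1: 343700 × 0.2 × 0.18 × 0.08 = 989.856 kcal/m²
Path 2: 1686000 × 0.2 × 0.13 × 0.16 × 0.15 = 1052.064 kcal/m²
Total at Golden eagle: 989.856 + 1052.064 = 2041.92 kcal/m²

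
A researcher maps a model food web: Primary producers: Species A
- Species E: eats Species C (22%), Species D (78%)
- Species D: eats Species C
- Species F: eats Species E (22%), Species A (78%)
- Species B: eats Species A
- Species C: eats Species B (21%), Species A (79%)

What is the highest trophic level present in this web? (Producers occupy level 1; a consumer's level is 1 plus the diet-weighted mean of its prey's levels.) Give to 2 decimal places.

3.99

Species B: 1 + 1 = 2
Species C: 1 + (0.21×2 + 0.79×1) = 2.21
Species D: 1 + 2.21 = 3.21
Species E: 1 + (0.22×2.21 + 0.78×3.21) = 3.99
Species F: 1 + (0.22×3.99 + 0.78×1) = 2.6578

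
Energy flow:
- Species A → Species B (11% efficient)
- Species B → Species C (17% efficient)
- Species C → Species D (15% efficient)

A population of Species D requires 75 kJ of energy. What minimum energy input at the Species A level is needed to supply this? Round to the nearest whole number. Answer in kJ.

26738 kJ

Cumulative transfer efficiency: 0.11 × 0.17 × 0.15 = 0.002805
Species A energy = 75 / 0.002805 = 26738 kJ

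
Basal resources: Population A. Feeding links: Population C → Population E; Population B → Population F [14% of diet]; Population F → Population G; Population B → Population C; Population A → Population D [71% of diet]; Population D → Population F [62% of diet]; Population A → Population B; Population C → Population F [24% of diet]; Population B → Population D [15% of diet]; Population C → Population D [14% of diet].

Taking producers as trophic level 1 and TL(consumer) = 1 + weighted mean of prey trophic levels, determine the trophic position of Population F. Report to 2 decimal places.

3.51

Population B: 1 + 1 = 2
Population C: 1 + 2 = 3
Population D: 1 + (0.15×2 + 0.71×1 + 0.14×3) = 2.43
Population E: 1 + 3 = 4
Population F: 1 + (0.24×3 + 0.14×2 + 0.62×2.43) = 3.5066
Population G: 1 + 3.5066 = 4.5066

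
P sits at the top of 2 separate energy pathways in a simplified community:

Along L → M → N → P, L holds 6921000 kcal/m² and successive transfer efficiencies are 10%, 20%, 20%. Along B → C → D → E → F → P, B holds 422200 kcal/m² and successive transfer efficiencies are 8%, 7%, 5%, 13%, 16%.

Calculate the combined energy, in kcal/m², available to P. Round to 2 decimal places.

Via L: 6921000 × 0.1 × 0.2 × 0.2 = 27684 kcal/m²
Via B: 422200 × 0.08 × 0.07 × 0.05 × 0.13 × 0.16 = 2.4588928 kcal/m²
Total at P: 27684 + 2.4588928 = 27686.4588928 kcal/m²

27686.46 kcal/m²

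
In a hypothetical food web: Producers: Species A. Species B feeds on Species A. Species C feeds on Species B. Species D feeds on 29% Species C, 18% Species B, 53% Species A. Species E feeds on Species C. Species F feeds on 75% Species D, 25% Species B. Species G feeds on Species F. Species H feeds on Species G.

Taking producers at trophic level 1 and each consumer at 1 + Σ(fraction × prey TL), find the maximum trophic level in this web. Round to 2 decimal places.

Species B: 1 + 1 = 2
Species C: 1 + 2 = 3
Species D: 1 + (0.29×3 + 0.18×2 + 0.53×1) = 2.76
Species E: 1 + 3 = 4
Species F: 1 + (0.75×2.76 + 0.25×2) = 3.57
Species G: 1 + 3.57 = 4.57
Species H: 1 + 4.57 = 5.57

5.57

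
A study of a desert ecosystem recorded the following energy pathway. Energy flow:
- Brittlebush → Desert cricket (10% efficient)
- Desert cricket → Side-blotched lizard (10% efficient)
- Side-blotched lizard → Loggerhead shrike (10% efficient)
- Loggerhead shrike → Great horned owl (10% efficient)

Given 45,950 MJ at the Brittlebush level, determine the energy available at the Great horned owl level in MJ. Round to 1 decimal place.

4.6 MJ

Desert cricket: 45950 × 0.1 = 4595 MJ
Side-blotched lizard: 4595 × 0.1 = 459.5 MJ
Loggerhead shrike: 459.5 × 0.1 = 45.95 MJ
Great horned owl: 45.95 × 0.1 = 4.595 MJ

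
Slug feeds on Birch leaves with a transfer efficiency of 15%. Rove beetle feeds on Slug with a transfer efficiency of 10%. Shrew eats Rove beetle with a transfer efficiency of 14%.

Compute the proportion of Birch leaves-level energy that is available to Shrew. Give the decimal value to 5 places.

Product of link efficiencies: 0.15 × 0.1 × 0.14 = 0.0021

0.00210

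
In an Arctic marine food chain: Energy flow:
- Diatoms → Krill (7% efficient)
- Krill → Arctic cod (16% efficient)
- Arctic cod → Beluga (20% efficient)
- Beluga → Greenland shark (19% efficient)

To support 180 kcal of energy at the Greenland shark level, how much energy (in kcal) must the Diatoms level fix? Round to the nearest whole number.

Cumulative transfer efficiency: 0.07 × 0.16 × 0.2 × 0.19 = 0.0004256
Diatoms energy = 180 / 0.0004256 = 422932 kcal

422932 kcal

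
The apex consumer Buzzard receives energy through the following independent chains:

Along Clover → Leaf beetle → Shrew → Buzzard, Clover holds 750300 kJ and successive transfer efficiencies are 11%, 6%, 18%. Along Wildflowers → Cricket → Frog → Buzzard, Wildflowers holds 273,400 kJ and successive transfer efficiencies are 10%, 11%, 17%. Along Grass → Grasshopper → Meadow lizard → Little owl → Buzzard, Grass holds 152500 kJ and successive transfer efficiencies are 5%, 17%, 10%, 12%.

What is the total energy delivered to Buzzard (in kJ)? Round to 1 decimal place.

1418.2 kJ

Via Clover: 750300 × 0.11 × 0.06 × 0.18 = 891.3564 kJ
Via Wildflowers: 273400 × 0.1 × 0.11 × 0.17 = 511.258 kJ
Via Grass: 152500 × 0.05 × 0.17 × 0.1 × 0.12 = 15.555 kJ
Total at Buzzard: 891.3564 + 511.258 + 15.555 = 1418.1694 kJ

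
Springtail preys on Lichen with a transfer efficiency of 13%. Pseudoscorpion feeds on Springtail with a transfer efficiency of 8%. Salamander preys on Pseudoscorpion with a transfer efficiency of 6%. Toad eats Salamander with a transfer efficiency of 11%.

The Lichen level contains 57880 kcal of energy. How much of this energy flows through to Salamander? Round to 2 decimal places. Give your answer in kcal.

36.12 kcal

Springtail: 57880 × 0.13 = 7524.4 kcal
Pseudoscorpion: 7524.4 × 0.08 = 601.952 kcal
Salamander: 601.952 × 0.06 = 36.11712 kcal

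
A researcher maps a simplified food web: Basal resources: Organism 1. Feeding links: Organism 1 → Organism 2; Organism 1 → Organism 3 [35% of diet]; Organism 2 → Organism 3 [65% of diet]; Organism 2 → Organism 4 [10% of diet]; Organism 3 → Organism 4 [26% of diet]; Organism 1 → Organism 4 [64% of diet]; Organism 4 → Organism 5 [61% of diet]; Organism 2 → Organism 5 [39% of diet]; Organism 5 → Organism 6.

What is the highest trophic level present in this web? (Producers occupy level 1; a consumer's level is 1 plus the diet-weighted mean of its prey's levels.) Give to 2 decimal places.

4.32

Organism 2: 1 + 1 = 2
Organism 3: 1 + (0.35×1 + 0.65×2) = 2.65
Organism 4: 1 + (0.1×2 + 0.26×2.65 + 0.64×1) = 2.529
Organism 5: 1 + (0.61×2.529 + 0.39×2) = 3.32269
Organism 6: 1 + 3.32269 = 4.32269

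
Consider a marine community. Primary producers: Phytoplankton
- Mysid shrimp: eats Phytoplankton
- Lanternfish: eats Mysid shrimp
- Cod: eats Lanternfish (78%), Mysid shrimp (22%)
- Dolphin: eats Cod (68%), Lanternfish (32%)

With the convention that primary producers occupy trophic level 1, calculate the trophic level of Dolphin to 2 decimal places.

Mysid shrimp: 1 + 1 = 2
Lanternfish: 1 + 2 = 3
Cod: 1 + (0.78×3 + 0.22×2) = 3.78
Dolphin: 1 + (0.68×3.78 + 0.32×3) = 4.5304

4.53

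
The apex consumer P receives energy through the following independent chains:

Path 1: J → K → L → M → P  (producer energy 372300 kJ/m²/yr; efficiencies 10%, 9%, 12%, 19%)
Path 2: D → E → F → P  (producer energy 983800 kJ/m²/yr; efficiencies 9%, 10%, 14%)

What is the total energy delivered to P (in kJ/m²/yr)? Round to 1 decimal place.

Path 1: 372300 × 0.1 × 0.09 × 0.12 × 0.19 = 76.39596 kJ/m²/yr
Path 2: 983800 × 0.09 × 0.1 × 0.14 = 1239.588 kJ/m²/yr
Total at P: 76.39596 + 1239.588 = 1315.98396 kJ/m²/yr

1316.0 kJ/m²/yr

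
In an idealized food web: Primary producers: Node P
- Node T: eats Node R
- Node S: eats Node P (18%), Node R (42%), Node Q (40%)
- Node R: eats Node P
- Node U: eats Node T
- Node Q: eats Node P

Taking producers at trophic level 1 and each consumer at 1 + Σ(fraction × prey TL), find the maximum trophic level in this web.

4

Node Q: 1 + 1 = 2
Node R: 1 + 1 = 2
Node S: 1 + (0.18×1 + 0.42×2 + 0.4×2) = 2.82
Node T: 1 + 2 = 3
Node U: 1 + 3 = 4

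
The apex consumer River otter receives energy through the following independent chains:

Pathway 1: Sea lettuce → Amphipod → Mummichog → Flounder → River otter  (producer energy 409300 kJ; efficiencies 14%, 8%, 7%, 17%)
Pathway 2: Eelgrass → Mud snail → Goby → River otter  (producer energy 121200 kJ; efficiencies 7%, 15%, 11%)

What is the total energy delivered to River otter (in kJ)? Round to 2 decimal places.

194.54 kJ

Pathway 1: 409300 × 0.14 × 0.08 × 0.07 × 0.17 = 54.551504 kJ
Pathway 2: 121200 × 0.07 × 0.15 × 0.11 = 139.986 kJ
Total at River otter: 54.551504 + 139.986 = 194.537504 kJ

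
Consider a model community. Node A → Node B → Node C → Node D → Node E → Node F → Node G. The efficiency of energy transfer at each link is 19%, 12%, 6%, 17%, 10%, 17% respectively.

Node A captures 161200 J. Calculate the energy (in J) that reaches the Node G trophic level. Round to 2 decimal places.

Node B: 161200 × 0.19 = 30628 J
Node C: 30628 × 0.12 = 3675.36 J
Node D: 3675.36 × 0.06 = 220.5216 J
Node E: 220.5216 × 0.17 = 37.488672 J
Node F: 37.488672 × 0.1 = 3.7488672 J
Node G: 3.7488672 × 0.17 = 0.637307424 J

0.64 J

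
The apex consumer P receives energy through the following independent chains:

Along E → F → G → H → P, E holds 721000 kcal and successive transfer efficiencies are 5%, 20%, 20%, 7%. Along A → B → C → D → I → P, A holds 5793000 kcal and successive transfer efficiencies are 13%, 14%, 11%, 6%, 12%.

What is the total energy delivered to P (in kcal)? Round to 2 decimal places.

Via E: 721000 × 0.05 × 0.2 × 0.2 × 0.07 = 100.94 kcal
Via A: 5793000 × 0.13 × 0.14 × 0.11 × 0.06 × 0.12 = 83.5026192 kcal
Total at P: 100.94 + 83.5026192 = 184.4426192 kcal

184.44 kcal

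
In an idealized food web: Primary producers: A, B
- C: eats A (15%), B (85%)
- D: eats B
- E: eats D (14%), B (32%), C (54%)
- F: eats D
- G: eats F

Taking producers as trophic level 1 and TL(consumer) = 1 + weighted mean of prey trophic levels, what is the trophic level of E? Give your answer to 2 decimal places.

C: 1 + (0.15×1 + 0.85×1) = 2
D: 1 + 1 = 2
E: 1 + (0.14×2 + 0.32×1 + 0.54×2) = 2.68
F: 1 + 2 = 3
G: 1 + 3 = 4

2.68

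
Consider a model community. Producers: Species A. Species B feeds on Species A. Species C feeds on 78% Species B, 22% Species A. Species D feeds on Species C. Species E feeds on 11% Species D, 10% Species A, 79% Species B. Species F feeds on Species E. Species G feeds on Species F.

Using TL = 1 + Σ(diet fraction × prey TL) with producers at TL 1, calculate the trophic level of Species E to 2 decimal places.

Species B: 1 + 1 = 2
Species C: 1 + (0.78×2 + 0.22×1) = 2.78
Species D: 1 + 2.78 = 3.78
Species E: 1 + (0.11×3.78 + 0.1×1 + 0.79×2) = 3.0958
Species F: 1 + 3.0958 = 4.0958
Species G: 1 + 4.0958 = 5.0958

3.10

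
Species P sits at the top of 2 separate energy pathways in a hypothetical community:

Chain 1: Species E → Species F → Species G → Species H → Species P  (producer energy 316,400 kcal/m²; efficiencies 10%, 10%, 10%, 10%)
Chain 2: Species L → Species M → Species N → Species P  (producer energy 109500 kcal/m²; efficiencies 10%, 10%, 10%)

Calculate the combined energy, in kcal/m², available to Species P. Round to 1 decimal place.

Chain 1: 316400 × 0.1 × 0.1 × 0.1 × 0.1 = 31.64 kcal/m²
Chain 2: 109500 × 0.1 × 0.1 × 0.1 = 109.5 kcal/m²
Total at Species P: 31.64 + 109.5 = 141.14 kcal/m²

141.1 kcal/m²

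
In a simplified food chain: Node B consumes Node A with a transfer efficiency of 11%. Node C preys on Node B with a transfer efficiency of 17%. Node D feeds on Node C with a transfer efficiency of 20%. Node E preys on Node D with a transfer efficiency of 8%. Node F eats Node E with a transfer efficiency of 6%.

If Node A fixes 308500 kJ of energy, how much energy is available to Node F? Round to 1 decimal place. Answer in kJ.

5.5 kJ

Node B: 308500 × 0.11 = 33935 kJ
Node C: 33935 × 0.17 = 5768.95 kJ
Node D: 5768.95 × 0.2 = 1153.79 kJ
Node E: 1153.79 × 0.08 = 92.3032 kJ
Node F: 92.3032 × 0.06 = 5.538192 kJ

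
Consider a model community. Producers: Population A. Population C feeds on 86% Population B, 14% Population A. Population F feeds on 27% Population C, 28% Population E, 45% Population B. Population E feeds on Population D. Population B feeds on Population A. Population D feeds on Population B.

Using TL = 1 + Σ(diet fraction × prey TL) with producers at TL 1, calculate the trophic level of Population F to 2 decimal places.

Population B: 1 + 1 = 2
Population C: 1 + (0.86×2 + 0.14×1) = 2.86
Population D: 1 + 2 = 3
Population E: 1 + 3 = 4
Population F: 1 + (0.27×2.86 + 0.28×4 + 0.45×2) = 3.7922

3.79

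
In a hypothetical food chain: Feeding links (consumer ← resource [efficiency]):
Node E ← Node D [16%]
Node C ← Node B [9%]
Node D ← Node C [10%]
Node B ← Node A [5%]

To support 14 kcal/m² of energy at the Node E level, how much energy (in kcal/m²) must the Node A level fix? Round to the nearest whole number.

Cumulative transfer efficiency: 0.05 × 0.09 × 0.1 × 0.16 = 0.000072
Node A energy = 14 / 0.000072 = 194444 kcal/m²

194444 kcal/m²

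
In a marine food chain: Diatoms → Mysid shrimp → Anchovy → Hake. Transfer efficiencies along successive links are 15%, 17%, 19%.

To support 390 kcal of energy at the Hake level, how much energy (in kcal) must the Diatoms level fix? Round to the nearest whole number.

Cumulative transfer efficiency: 0.15 × 0.17 × 0.19 = 0.004845
Diatoms energy = 390 / 0.004845 = 80495 kcal

80495 kcal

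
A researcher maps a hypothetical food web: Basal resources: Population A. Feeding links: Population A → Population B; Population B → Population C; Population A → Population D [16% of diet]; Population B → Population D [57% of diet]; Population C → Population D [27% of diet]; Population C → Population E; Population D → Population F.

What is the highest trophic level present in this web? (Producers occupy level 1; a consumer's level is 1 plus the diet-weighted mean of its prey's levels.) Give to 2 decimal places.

4.11

Population B: 1 + 1 = 2
Population C: 1 + 2 = 3
Population D: 1 + (0.16×1 + 0.57×2 + 0.27×3) = 3.11
Population E: 1 + 3 = 4
Population F: 1 + 3.11 = 4.11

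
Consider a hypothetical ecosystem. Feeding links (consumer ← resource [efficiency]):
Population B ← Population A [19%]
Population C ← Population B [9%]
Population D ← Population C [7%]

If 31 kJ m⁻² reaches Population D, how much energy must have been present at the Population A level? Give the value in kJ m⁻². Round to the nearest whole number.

25898 kJ m⁻²

Cumulative transfer efficiency: 0.19 × 0.09 × 0.07 = 0.001197
Population A energy = 31 / 0.001197 = 25898 kJ m⁻²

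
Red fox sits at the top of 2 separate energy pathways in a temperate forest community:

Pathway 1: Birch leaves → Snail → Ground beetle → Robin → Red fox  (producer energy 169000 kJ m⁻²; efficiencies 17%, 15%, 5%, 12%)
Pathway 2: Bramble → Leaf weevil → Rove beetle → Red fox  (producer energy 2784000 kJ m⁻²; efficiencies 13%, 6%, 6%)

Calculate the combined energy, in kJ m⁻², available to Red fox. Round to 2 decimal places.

1328.77 kJ m⁻²

Pathway 1: 169000 × 0.17 × 0.15 × 0.05 × 0.12 = 25.857 kJ m⁻²
Pathway 2: 2784000 × 0.13 × 0.06 × 0.06 = 1302.912 kJ m⁻²
Total at Red fox: 25.857 + 1302.912 = 1328.769 kJ m⁻²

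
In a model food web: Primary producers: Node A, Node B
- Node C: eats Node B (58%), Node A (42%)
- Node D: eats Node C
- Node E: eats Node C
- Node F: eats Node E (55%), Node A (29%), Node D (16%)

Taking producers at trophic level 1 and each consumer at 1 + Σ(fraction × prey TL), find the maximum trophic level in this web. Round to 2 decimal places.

Node C: 1 + (0.58×1 + 0.42×1) = 2
Node D: 1 + 2 = 3
Node E: 1 + 2 = 3
Node F: 1 + (0.55×3 + 0.29×1 + 0.16×3) = 3.42

3.42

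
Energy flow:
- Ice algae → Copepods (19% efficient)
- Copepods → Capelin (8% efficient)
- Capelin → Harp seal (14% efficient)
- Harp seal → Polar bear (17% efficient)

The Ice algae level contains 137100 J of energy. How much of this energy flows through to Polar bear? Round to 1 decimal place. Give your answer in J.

Copepods: 137100 × 0.19 = 26049 J
Capelin: 26049 × 0.08 = 2083.92 J
Harp seal: 2083.92 × 0.14 = 291.7488 J
Polar bear: 291.7488 × 0.17 = 49.597296 J

49.6 J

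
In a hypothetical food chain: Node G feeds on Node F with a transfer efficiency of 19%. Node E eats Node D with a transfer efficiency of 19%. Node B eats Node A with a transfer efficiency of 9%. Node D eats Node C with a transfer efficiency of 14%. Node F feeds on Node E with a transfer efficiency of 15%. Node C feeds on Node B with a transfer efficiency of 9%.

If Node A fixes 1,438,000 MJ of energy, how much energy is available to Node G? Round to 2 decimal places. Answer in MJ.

8.83 MJ

Node B: 1438000 × 0.09 = 129420 MJ
Node C: 129420 × 0.09 = 11647.8 MJ
Node D: 11647.8 × 0.14 = 1630.692 MJ
Node E: 1630.692 × 0.19 = 309.83148 MJ
Node F: 309.83148 × 0.15 = 46.474722 MJ
Node G: 46.474722 × 0.19 = 8.83019718 MJ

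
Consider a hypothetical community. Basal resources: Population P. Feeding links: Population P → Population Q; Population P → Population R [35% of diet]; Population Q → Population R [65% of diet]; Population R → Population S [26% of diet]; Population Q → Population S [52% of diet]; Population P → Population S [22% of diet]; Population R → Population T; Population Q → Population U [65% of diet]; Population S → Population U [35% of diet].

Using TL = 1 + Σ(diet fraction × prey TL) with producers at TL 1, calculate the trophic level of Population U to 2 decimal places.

3.33

Population Q: 1 + 1 = 2
Population R: 1 + (0.35×1 + 0.65×2) = 2.65
Population S: 1 + (0.26×2.65 + 0.52×2 + 0.22×1) = 2.949
Population T: 1 + 2.65 = 3.65
Population U: 1 + (0.65×2 + 0.35×2.949) = 3.33215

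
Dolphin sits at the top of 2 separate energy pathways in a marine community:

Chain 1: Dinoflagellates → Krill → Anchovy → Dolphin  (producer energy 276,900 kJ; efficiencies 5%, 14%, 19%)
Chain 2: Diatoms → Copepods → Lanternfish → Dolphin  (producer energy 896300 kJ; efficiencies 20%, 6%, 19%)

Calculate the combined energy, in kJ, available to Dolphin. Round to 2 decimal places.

Chain 1: 276900 × 0.05 × 0.14 × 0.19 = 368.277 kJ
Chain 2: 896300 × 0.2 × 0.06 × 0.19 = 2043.564 kJ
Total at Dolphin: 368.277 + 2043.564 = 2411.841 kJ

2411.84 kJ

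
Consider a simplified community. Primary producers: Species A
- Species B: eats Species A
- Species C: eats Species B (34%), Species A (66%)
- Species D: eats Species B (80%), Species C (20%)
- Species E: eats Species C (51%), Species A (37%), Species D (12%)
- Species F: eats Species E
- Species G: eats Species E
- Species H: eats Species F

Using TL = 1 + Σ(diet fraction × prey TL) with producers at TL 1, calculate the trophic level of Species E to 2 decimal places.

Species B: 1 + 1 = 2
Species C: 1 + (0.34×2 + 0.66×1) = 2.34
Species D: 1 + (0.8×2 + 0.2×2.34) = 3.068
Species E: 1 + (0.51×2.34 + 0.37×1 + 0.12×3.068) = 2.93156
Species F: 1 + 2.93156 = 3.93156
Species G: 1 + 2.93156 = 3.93156
Species H: 1 + 3.93156 = 4.93156

2.93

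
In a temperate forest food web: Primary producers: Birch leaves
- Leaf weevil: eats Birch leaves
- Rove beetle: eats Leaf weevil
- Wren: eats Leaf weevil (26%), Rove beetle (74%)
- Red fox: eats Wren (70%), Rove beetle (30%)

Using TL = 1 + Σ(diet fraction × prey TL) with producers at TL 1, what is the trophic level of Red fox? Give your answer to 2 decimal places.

4.52

Leaf weevil: 1 + 1 = 2
Rove beetle: 1 + 2 = 3
Wren: 1 + (0.26×2 + 0.74×3) = 3.74
Red fox: 1 + (0.7×3.74 + 0.3×3) = 4.518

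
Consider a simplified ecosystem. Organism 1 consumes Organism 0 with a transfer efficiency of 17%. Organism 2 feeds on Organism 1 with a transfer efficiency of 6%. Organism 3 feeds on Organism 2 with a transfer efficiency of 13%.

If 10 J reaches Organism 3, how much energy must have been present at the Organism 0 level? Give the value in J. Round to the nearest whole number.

Cumulative transfer efficiency: 0.17 × 0.06 × 0.13 = 0.001326
Organism 0 energy = 10 / 0.001326 = 7541 J

7541 J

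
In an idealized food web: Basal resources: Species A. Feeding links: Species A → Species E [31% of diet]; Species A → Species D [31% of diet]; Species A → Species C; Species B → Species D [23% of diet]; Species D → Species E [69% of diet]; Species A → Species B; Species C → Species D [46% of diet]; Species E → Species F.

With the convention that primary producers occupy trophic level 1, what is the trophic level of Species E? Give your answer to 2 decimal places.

3.17

Species B: 1 + 1 = 2
Species C: 1 + 1 = 2
Species D: 1 + (0.46×2 + 0.23×2 + 0.31×1) = 2.69
Species E: 1 + (0.69×2.69 + 0.31×1) = 3.1661
Species F: 1 + 3.1661 = 4.1661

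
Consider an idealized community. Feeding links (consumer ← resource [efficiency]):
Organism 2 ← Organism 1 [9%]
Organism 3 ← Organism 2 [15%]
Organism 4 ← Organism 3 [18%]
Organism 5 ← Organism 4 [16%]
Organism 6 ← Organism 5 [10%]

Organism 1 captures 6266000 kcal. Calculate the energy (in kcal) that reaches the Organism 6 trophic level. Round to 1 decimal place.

Organism 2: 6266000 × 0.09 = 563940 kcal
Organism 3: 563940 × 0.15 = 84591 kcal
Organism 4: 84591 × 0.18 = 15226.38 kcal
Organism 5: 15226.38 × 0.16 = 2436.2208 kcal
Organism 6: 2436.2208 × 0.1 = 243.62208 kcal

243.6 kcal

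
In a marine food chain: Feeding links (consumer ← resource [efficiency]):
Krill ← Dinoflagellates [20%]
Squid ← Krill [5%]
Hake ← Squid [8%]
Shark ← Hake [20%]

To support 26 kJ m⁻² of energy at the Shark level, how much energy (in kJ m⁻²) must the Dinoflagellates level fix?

162500 kJ m⁻²

Cumulative transfer efficiency: 0.2 × 0.05 × 0.08 × 0.2 = 0.00016
Dinoflagellates energy = 26 / 0.00016 = 162500 kJ m⁻²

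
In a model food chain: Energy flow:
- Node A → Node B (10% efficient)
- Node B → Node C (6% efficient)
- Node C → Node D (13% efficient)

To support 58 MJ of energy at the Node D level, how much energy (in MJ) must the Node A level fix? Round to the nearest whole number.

74359 MJ

Cumulative transfer efficiency: 0.1 × 0.06 × 0.13 = 0.00078
Node A energy = 58 / 0.00078 = 74359 MJ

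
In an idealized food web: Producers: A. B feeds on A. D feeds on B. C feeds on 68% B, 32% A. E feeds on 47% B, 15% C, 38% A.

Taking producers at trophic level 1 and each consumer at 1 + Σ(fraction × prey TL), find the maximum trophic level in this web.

3

B: 1 + 1 = 2
C: 1 + (0.68×2 + 0.32×1) = 2.68
D: 1 + 2 = 3
E: 1 + (0.47×2 + 0.15×2.68 + 0.38×1) = 2.722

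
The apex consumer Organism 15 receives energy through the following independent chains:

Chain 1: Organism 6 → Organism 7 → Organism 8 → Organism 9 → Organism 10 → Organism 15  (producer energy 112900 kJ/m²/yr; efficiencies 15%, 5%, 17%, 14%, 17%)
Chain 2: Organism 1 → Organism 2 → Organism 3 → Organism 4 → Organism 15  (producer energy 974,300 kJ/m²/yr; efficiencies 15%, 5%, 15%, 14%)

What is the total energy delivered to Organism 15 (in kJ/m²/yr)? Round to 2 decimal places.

156.88 kJ/m²/yr

Chain 1: 112900 × 0.15 × 0.05 × 0.17 × 0.14 × 0.17 = 3.4259505 kJ/m²/yr
Chain 2: 974300 × 0.15 × 0.05 × 0.15 × 0.14 = 153.45225 kJ/m²/yr
Total at Organism 15: 3.4259505 + 153.45225 = 156.8782005 kJ/m²/yr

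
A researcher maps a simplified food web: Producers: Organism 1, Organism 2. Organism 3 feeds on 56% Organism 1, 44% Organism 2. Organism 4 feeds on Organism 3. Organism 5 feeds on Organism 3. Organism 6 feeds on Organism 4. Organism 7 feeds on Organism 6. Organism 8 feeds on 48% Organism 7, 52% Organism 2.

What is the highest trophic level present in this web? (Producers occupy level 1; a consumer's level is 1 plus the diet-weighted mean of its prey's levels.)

5

Organism 3: 1 + (0.56×1 + 0.44×1) = 2
Organism 4: 1 + 2 = 3
Organism 5: 1 + 2 = 3
Organism 6: 1 + 3 = 4
Organism 7: 1 + 4 = 5
Organism 8: 1 + (0.48×5 + 0.52×1) = 3.92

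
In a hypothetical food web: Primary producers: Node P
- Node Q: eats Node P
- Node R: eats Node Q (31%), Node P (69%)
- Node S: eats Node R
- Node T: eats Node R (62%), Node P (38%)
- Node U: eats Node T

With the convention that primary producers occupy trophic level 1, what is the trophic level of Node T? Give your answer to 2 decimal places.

Node Q: 1 + 1 = 2
Node R: 1 + (0.31×2 + 0.69×1) = 2.31
Node S: 1 + 2.31 = 3.31
Node T: 1 + (0.62×2.31 + 0.38×1) = 2.8122
Node U: 1 + 2.8122 = 3.8122

2.81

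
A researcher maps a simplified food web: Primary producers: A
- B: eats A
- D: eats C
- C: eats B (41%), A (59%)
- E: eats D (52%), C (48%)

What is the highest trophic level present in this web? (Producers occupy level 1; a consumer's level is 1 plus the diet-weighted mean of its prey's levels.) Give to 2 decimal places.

B: 1 + 1 = 2
C: 1 + (0.41×2 + 0.59×1) = 2.41
D: 1 + 2.41 = 3.41
E: 1 + (0.52×3.41 + 0.48×2.41) = 3.93

3.93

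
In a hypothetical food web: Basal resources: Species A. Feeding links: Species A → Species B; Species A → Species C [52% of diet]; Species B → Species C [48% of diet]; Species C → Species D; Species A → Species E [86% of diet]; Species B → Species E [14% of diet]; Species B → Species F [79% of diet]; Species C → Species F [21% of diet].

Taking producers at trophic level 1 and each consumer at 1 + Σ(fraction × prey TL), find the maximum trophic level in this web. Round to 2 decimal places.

3.48

Species B: 1 + 1 = 2
Species C: 1 + (0.52×1 + 0.48×2) = 2.48
Species D: 1 + 2.48 = 3.48
Species E: 1 + (0.86×1 + 0.14×2) = 2.14
Species F: 1 + (0.79×2 + 0.21×2.48) = 3.1008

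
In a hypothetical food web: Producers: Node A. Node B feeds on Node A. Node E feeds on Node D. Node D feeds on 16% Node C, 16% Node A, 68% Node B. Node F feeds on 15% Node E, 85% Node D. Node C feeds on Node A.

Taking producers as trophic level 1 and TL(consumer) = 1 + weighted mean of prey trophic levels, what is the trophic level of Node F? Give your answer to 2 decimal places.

3.99

Node B: 1 + 1 = 2
Node C: 1 + 1 = 2
Node D: 1 + (0.16×2 + 0.16×1 + 0.68×2) = 2.84
Node E: 1 + 2.84 = 3.84
Node F: 1 + (0.15×3.84 + 0.85×2.84) = 3.99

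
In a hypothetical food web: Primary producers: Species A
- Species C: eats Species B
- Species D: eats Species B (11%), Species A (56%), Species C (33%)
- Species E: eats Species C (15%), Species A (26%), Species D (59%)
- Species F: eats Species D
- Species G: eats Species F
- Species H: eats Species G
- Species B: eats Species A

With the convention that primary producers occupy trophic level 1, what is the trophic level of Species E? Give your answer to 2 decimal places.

Species B: 1 + 1 = 2
Species C: 1 + 2 = 3
Species D: 1 + (0.11×2 + 0.56×1 + 0.33×3) = 2.77
Species E: 1 + (0.15×3 + 0.26×1 + 0.59×2.77) = 3.3443
Species F: 1 + 2.77 = 3.77
Species G: 1 + 3.77 = 4.77
Species H: 1 + 4.77 = 5.77

3.34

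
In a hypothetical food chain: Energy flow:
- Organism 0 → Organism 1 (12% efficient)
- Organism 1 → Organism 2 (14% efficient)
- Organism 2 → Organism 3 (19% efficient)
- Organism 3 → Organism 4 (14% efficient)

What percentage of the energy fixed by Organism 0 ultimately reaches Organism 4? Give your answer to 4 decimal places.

0.0447%

Product of link efficiencies: 0.12 × 0.14 × 0.19 × 0.14 = 0.00044688
As a percentage: 0.00044688 × 100 = 0.0447%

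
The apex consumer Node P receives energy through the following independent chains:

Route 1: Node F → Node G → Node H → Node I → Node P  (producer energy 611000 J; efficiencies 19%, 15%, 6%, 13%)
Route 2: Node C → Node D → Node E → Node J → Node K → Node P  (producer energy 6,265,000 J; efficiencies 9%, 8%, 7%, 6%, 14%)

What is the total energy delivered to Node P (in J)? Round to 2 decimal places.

Route 1: 611000 × 0.19 × 0.15 × 0.06 × 0.13 = 135.8253 J
Route 2: 6265000 × 0.09 × 0.08 × 0.07 × 0.06 × 0.14 = 26.523504 J
Total at Node P: 135.8253 + 26.523504 = 162.348804 J

162.35 J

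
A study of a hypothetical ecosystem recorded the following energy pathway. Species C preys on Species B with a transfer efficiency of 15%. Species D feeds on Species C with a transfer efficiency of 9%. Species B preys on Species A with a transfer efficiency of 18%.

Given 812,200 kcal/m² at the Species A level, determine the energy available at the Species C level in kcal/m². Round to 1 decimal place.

21929.4 kcal/m²

Species B: 812200 × 0.18 = 146196 kcal/m²
Species C: 146196 × 0.15 = 21929.4 kcal/m²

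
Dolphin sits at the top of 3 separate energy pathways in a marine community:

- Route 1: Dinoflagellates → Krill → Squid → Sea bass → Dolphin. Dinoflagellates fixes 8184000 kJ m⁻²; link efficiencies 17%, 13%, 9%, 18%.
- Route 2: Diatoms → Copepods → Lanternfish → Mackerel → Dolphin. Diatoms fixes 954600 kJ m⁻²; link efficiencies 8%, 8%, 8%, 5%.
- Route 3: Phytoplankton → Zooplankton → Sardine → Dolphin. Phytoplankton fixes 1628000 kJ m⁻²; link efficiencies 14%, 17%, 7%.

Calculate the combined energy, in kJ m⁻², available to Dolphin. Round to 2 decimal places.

5666.72 kJ m⁻²

Route 1: 8184000 × 0.17 × 0.13 × 0.09 × 0.18 = 2930.03568 kJ m⁻²
Route 2: 954600 × 0.08 × 0.08 × 0.08 × 0.05 = 24.43776 kJ m⁻²
Route 3: 1628000 × 0.14 × 0.17 × 0.07 = 2712.248 kJ m⁻²
Total at Dolphin: 2930.03568 + 24.43776 + 2712.248 = 5666.72144 kJ m⁻²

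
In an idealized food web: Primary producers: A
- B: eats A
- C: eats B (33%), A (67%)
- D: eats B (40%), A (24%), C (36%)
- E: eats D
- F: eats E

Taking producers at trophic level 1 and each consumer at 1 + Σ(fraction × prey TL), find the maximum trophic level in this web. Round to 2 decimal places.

4.88

B: 1 + 1 = 2
C: 1 + (0.33×2 + 0.67×1) = 2.33
D: 1 + (0.4×2 + 0.24×1 + 0.36×2.33) = 2.8788
E: 1 + 2.8788 = 3.8788
F: 1 + 3.8788 = 4.8788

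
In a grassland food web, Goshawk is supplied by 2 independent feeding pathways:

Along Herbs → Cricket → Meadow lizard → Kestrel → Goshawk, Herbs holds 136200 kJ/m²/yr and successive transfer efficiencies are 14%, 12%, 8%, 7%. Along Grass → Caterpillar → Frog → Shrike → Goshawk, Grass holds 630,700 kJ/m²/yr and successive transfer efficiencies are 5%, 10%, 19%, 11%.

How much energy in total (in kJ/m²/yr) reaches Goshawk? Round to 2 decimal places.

78.72 kJ/m²/yr

Via Herbs: 136200 × 0.14 × 0.12 × 0.08 × 0.07 = 12.813696 kJ/m²/yr
Via Grass: 630700 × 0.05 × 0.1 × 0.19 × 0.11 = 65.90815 kJ/m²/yr
Total at Goshawk: 12.813696 + 65.90815 = 78.721846 kJ/m²/yr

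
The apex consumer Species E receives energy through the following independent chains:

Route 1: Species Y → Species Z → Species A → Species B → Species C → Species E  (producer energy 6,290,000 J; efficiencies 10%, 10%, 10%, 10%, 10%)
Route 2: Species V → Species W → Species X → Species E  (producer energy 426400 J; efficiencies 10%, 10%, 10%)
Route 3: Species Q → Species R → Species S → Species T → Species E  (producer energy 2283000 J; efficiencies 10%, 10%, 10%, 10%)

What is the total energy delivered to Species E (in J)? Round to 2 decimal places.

717.60 J

Route 1: 6290000 × 0.1 × 0.1 × 0.1 × 0.1 × 0.1 = 62.9 J
Route 2: 426400 × 0.1 × 0.1 × 0.1 = 426.4 J
Route 3: 2283000 × 0.1 × 0.1 × 0.1 × 0.1 = 228.3 J
Total at Species E: 62.9 + 426.4 + 228.3 = 717.6 J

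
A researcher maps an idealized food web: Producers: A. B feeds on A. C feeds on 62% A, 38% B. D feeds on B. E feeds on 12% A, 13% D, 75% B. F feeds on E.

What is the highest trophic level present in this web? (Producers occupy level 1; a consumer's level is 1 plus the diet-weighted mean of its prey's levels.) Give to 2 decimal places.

B: 1 + 1 = 2
C: 1 + (0.62×1 + 0.38×2) = 2.38
D: 1 + 2 = 3
E: 1 + (0.12×1 + 0.13×3 + 0.75×2) = 3.01
F: 1 + 3.01 = 4.01

4.01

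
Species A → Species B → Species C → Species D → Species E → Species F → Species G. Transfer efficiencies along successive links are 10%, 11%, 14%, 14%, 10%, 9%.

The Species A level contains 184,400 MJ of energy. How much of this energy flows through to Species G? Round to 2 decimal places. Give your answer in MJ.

Species B: 184400 × 0.1 = 18440 MJ
Species C: 18440 × 0.11 = 2028.4 MJ
Species D: 2028.4 × 0.14 = 283.976 MJ
Species E: 283.976 × 0.14 = 39.75664 MJ
Species F: 39.75664 × 0.1 = 3.975664 MJ
Species G: 3.975664 × 0.09 = 0.35780976 MJ

0.36 MJ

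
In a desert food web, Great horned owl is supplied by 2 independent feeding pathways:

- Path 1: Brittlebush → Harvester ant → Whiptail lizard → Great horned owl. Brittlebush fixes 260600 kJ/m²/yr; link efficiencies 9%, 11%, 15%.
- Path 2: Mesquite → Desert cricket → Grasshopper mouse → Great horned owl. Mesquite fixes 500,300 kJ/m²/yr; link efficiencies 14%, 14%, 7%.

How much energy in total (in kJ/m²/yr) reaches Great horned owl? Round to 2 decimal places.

Path 1: 260600 × 0.09 × 0.11 × 0.15 = 386.991 kJ/m²/yr
Path 2: 500300 × 0.14 × 0.14 × 0.07 = 686.4116 kJ/m²/yr
Total at Great horned owl: 386.991 + 686.4116 = 1073.4026 kJ/m²/yr

1073.40 kJ/m²/yr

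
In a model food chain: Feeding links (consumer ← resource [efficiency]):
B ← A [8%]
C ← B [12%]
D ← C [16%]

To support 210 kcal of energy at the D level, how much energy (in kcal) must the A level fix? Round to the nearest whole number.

136719 kcal

Cumulative transfer efficiency: 0.08 × 0.12 × 0.16 = 0.001536
A energy = 210 / 0.001536 = 136719 kcal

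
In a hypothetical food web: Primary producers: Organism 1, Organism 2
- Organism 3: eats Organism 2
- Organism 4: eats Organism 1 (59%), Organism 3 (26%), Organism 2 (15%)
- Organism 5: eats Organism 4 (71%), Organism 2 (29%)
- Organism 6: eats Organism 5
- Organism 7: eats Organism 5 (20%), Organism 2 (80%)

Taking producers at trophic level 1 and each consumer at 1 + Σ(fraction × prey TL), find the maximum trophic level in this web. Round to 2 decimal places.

Organism 3: 1 + 1 = 2
Organism 4: 1 + (0.59×1 + 0.26×2 + 0.15×1) = 2.26
Organism 5: 1 + (0.71×2.26 + 0.29×1) = 2.8946
Organism 6: 1 + 2.8946 = 3.8946
Organism 7: 1 + (0.2×2.8946 + 0.8×1) = 2.37892

3.89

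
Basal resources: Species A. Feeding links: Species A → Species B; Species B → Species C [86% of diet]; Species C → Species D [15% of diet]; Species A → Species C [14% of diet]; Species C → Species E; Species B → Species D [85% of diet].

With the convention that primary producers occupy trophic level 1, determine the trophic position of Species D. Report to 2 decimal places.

Species B: 1 + 1 = 2
Species C: 1 + (0.86×2 + 0.14×1) = 2.86
Species D: 1 + (0.15×2.86 + 0.85×2) = 3.129
Species E: 1 + 2.86 = 3.86

3.13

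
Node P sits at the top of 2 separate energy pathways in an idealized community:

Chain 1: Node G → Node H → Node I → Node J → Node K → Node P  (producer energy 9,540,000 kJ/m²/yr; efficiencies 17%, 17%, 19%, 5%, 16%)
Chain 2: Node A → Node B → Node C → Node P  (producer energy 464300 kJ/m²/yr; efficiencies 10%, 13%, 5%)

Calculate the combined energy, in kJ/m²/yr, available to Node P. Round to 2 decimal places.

720.87 kJ/m²/yr

Chain 1: 9540000 × 0.17 × 0.17 × 0.19 × 0.05 × 0.16 = 419.07312 kJ/m²/yr
Chain 2: 464300 × 0.1 × 0.13 × 0.05 = 301.795 kJ/m²/yr
Total at Node P: 419.07312 + 301.795 = 720.86812 kJ/m²/yr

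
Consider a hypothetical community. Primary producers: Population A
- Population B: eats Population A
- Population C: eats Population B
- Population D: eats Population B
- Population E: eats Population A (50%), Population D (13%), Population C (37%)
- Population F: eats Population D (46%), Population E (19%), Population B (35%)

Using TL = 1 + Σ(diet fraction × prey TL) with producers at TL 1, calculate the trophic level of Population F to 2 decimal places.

3.65

Population B: 1 + 1 = 2
Population C: 1 + 2 = 3
Population D: 1 + 2 = 3
Population E: 1 + (0.5×1 + 0.13×3 + 0.37×3) = 3
Population F: 1 + (0.46×3 + 0.19×3 + 0.35×2) = 3.65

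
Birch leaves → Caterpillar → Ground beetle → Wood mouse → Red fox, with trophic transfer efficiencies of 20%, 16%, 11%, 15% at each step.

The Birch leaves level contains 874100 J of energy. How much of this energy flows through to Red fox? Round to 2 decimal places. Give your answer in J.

Caterpillar: 874100 × 0.2 = 174820 J
Ground beetle: 174820 × 0.16 = 27971.2 J
Wood mouse: 27971.2 × 0.11 = 3076.832 J
Red fox: 3076.832 × 0.15 = 461.5248 J

461.52 J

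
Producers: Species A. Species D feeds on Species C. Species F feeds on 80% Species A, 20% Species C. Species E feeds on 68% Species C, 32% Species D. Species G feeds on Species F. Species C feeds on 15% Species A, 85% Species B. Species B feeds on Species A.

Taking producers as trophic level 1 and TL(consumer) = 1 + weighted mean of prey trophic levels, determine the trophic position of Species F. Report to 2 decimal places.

2.37

Species B: 1 + 1 = 2
Species C: 1 + (0.15×1 + 0.85×2) = 2.85
Species D: 1 + 2.85 = 3.85
Species E: 1 + (0.68×2.85 + 0.32×3.85) = 4.17
Species F: 1 + (0.8×1 + 0.2×2.85) = 2.37
Species G: 1 + 2.37 = 3.37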